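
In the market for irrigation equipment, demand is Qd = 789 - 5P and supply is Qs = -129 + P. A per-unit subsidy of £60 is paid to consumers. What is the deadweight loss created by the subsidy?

Deadweight loss = £1500

Pre-subsidy: 789 - 5P = -129 + P gives P* = 153, Q* = 24.
With the rebate, buyers effectively pay Pb = Ps − 60, where Ps is the price sellers receive.
Demand in terms of Ps becomes Qd = 789 − 5(Ps − 60) = 1089 - 5Ps. Setting this equal to supply: 1089 - 5Ps = -129 + Ps, so Ps = 203.
Buyers pay Pb = 203 − 60 = 143; Q' = -129 + 1·203 = 74.
The subsidy expands output by 74 − 24 = 50 past the efficient level; on those units the gap between marginal cost and willingness to pay runs from 0 up to 60.
DWL = ½ × 60 × 50 = 1500.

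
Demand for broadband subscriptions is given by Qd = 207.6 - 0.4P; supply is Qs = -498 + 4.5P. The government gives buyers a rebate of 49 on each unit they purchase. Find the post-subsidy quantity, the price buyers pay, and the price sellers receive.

Q' = 168; buyers pay 99; sellers receive 148

Pre-subsidy: 207.6 - 0.4P = -498 + 4.5P gives P* = 144, Q* = 150.
With the rebate, buyers effectively pay Pb = Ps − 49, where Ps is the price sellers receive.
Demand in terms of Ps becomes Qd = 207.6 − 0.4(Ps − 49) = 227.2 - 0.4Ps. Setting this equal to supply: 227.2 - 0.4Ps = -498 + 4.5Ps, so Ps = 148.
Buyers pay Pb = 148 − 49 = 99; Q' = -498 + 4.5·148 = 168.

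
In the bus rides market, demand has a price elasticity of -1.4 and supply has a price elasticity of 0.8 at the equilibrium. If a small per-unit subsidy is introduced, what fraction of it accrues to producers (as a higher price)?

For a small subsidy around the equilibrium, the benefit split depends on the relative slopes, which at a point are proportional to the elasticities.
Buyer share = εs/(εs + |εd|) = 0.8/(0.8 + 1.4) = 4/11; seller share = |εd|/(εs + |εd|) = 7/11.
So producers capture 7/11 of the subsidy.

Producer share = 7/11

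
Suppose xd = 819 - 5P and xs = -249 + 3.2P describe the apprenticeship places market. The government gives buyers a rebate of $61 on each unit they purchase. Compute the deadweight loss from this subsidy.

Pre-subsidy: 819 - 5P = -249 + 3.2P gives P* = 5340/41, x* = 6879/41.
With the rebate, buyers effectively pay Pb = Ps − 61, where Ps is the price sellers receive.
Demand in terms of Ps becomes xd = 819 − 5(Ps − 61) = 1124 - 5Ps. Setting this equal to supply: 1124 - 5Ps = -249 + 3.2Ps, so Ps = 6865/41.
Buyers pay Pb = 6865/41 − 61 = 4364/41; x' = -249 + 3.2·(6865/41) = 11759/41.
The subsidy expands output by 11759/41 − 6879/41 = 4880/41 past the efficient level; on those units the gap between marginal cost and willingness to pay runs from 0 up to 61.
DWL = ½ × 61 × 4880/41 = 148840/41.

Deadweight loss = 148840/41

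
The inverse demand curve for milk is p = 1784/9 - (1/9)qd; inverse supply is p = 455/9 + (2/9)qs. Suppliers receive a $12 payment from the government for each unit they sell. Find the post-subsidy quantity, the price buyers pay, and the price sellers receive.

q' = 479; buyers pay $145; sellers receive $157

Pre-subsidy: 1784/9 - (1/9)q = 455/9 + (2/9)q gives q* = 443 and p* = 149.
With the subsidy, sellers receive ps = pb + 12 for each unit, where pb is the price buyers pay.
On the curves, pb = 1784/9 - (1/9)q and ps = 455/9 + (2/9)q; the wedge ps − pb = 12 gives 455/9 + (2/9)q − (1784/9 - (1/9)q) = 12, so q' = 479.
Then pb = 1784/9 − (1/9)·479 = 145 and ps = 455/9 + (2/9)·479 = 157.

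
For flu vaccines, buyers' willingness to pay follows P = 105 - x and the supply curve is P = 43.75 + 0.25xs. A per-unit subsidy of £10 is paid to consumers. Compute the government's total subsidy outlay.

Government cost = £570

Pre-subsidy: 105 - x = 43.75 + 0.25x gives x* = 49 and P* = 56.
With the rebate, buyers effectively pay Pb = Ps − 10, where Ps is the price sellers receive.
On the curves, Pb = 105 - x and Ps = 43.75 + 0.25x; the wedge Ps − Pb = 10 gives 43.75 + 0.25x − (105 - x) = 10, so x' = 57.
Then Pb = 105 − 1·57 = 48 and Ps = 43.75 + 0.25·57 = 58.
Government outlay = subsidy × quantity = 10 × 57 = 570.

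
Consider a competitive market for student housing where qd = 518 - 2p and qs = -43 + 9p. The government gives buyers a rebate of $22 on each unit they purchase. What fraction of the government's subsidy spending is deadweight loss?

Pre-subsidy: 518 - 2p = -43 + 9p gives p* = 51, q* = 416.
With the rebate, buyers effectively pay pb = ps − 22, where ps is the price sellers receive.
Demand in terms of ps becomes qd = 518 − 2(ps − 22) = 562 - 2ps. Setting this equal to supply: 562 - 2ps = -43 + 9ps, so ps = 55.
Buyers pay pb = 55 − 22 = 33; q' = -43 + 9·55 = 452.
ΔCS = ½(416 + 452)(51 − 33) = 7812; ΔPS = ½(416 + 452)(55 − 51) = 1736.
Government spending = 22 × 452 = 9944.
DWL = ½ × 22 × (452 − 416) = 396; fraction = 396 / 9944 = 9/226.

DWL / government spending = 9/226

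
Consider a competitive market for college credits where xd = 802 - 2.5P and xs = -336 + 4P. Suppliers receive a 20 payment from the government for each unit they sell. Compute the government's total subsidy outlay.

Pre-subsidy: 802 - 2.5P = -336 + 4P gives P* = 2276/13, x* = 4736/13.
With the subsidy, sellers receive Ps = Pb + 20 for each unit, where Pb is the price buyers pay.
Supply in terms of Pb becomes xs = -336 + 4(Pb + 20) = -256 + 4Pb. Setting this equal to demand: 802 - 2.5Pb = -256 + 4Pb, so Pb = 2116/13.
Sellers receive Ps = 2116/13 + 20 = 2376/13; x' = 802 − 2.5·(2116/13) = 5136/13.
Government outlay = subsidy × quantity = 20 × 5136/13 = 102720/13.

Government cost = 102720/13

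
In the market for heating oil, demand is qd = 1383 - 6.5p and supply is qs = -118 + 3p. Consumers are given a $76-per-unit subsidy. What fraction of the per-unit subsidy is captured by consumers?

Pre-subsidy: 1383 - 6.5p = -118 + 3p gives p* = 158, q* = 356.
With the rebate, buyers effectively pay pb = ps − 76, where ps is the price sellers receive.
Demand in terms of ps becomes qd = 1383 − 6.5(ps − 76) = 1877 - 6.5ps. Setting this equal to supply: 1877 - 6.5ps = -118 + 3ps, so ps = 210.
Buyers pay pb = 210 − 76 = 134; q' = -118 + 3·210 = 512.
Buyers' price falls by p* − pb = 158 − 134 = 24; sellers' price rises by ps − p* = 210 − 158 = 52.
So consumers capture 24/76 = 6/19 of each unit of subsidy.

Consumer share = 6/19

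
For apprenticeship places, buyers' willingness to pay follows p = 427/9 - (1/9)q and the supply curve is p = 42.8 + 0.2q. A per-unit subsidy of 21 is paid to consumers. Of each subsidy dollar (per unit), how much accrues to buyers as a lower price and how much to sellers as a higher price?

Pre-subsidy: 427/9 - (1/9)q = 42.8 + 0.2q gives q* = 209/14 and p* = 641/14.
With the rebate, buyers effectively pay pb = ps − 21, where ps is the price sellers receive.
On the curves, pb = 427/9 - (1/9)q and ps = 42.8 + 0.2q; the wedge ps − pb = 21 gives 42.8 + 0.2q − (427/9 - (1/9)q) = 21, so q' = 577/7.
Then pb = 427/9 − (1/9)·(577/7) = 268/7 and ps = 42.8 + 0.2·(577/7) = 415/7.
Buyers' price falls by p* − pb = 641/14 − 268/7 = 7.5; sellers' price rises by ps − p* = 415/7 − 641/14 = 13.5.

Buyers gain 7.5 per unit; sellers gain 13.5 per unit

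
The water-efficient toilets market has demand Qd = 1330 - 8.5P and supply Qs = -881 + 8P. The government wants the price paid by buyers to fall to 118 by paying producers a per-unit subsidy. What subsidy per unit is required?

At a buyer price of 118, quantity demanded is 1330 − 8.5·118 = 327.
Sellers supply 327 only when they receive Ps with -881 + 8·Ps = 327, i.e. Ps = 151.
s = Ps − Pb = 151 − 118 = 33.

Required subsidy s = 33 per unit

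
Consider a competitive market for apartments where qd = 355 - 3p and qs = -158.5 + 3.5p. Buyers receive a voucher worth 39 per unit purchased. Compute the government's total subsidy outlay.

Pre-subsidy: 355 - 3p = -158.5 + 3.5p gives p* = 79, q* = 118.
With the rebate, buyers effectively pay pb = ps − 39, where ps is the price sellers receive.
Demand in terms of ps becomes qd = 355 − 3(ps − 39) = 472 - 3ps. Setting this equal to supply: 472 - 3ps = -158.5 + 3.5ps, so ps = 97.
Buyers pay pb = 97 − 39 = 58; q' = -158.5 + 3.5·97 = 181.
Government outlay = subsidy × quantity = 39 × 181 = 7059.

Government cost = 7059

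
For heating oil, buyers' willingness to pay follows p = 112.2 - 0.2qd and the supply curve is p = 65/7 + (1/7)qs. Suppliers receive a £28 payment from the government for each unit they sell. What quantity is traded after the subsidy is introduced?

q' = 2291/6

Pre-subsidy: 112.2 - 0.2q = 65/7 + (1/7)q gives q* = 1801/6 and p* = 313/6.
With the subsidy, sellers receive ps = pb + 28 for each unit, where pb is the price buyers pay.
On the curves, pb = 112.2 - 0.2q and ps = 65/7 + (1/7)q; the wedge ps − pb = 28 gives 65/7 + (1/7)q − (112.2 - 0.2q) = 28, so q' = 2291/6.
Then pb = 112.2 − 0.2·(2291/6) = 215/6 and ps = 65/7 + (1/7)·(2291/6) = 383/6.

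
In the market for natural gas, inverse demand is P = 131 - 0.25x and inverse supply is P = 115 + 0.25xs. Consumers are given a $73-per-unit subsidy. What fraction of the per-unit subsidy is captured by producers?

Pre-subsidy: 131 - 0.25x = 115 + 0.25x gives x* = 32 and P* = 123.
With the rebate, buyers effectively pay Pb = Ps − 73, where Ps is the price sellers receive.
On the curves, Pb = 131 - 0.25x and Ps = 115 + 0.25x; the wedge Ps − Pb = 73 gives 115 + 0.25x − (131 - 0.25x) = 73, so x' = 178.
Then Pb = 131 − 0.25·178 = 86.5 and Ps = 115 + 0.25·178 = 159.5.
Buyers' price falls by P* − Pb = 123 − 86.5 = 36.5; sellers' price rises by Ps − P* = 159.5 − 123 = 36.5.
So producers capture 36.5/73 = 0.5 of each unit of subsidy.

Producer share = 0.5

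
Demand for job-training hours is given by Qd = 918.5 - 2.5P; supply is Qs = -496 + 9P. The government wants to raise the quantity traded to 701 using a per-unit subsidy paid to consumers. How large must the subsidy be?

Required subsidy s = 46 per unit

At Q = 701, invert demand for the buyer price: Pb = (918.5 − 701)/2.5 = 87; invert supply for the seller price: Ps = (701 − (-496))/9 = 133.
The subsidy must fill the gap: s = Ps − Pb = 133 − 87 = 46.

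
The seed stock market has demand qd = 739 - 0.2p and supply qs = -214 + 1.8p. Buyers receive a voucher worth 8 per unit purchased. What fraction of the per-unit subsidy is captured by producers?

Producer share = 0.1

Pre-subsidy: 739 - 0.2p = -214 + 1.8p gives p* = 476.5, q* = 643.7.
With the rebate, buyers effectively pay pb = ps − 8, where ps is the price sellers receive.
Demand in terms of ps becomes qd = 739 − 0.2(ps − 8) = 740.6 - 0.2ps. Setting this equal to supply: 740.6 - 0.2ps = -214 + 1.8ps, so ps = 477.3.
Buyers pay pb = 477.3 − 8 = 469.3; q' = -214 + 1.8·477.3 = 645.14.
Buyers' price falls by p* − pb = 476.5 − 469.3 = 7.2; sellers' price rises by ps − p* = 477.3 − 476.5 = 0.8.
So producers capture 0.8/8 = 0.1 of each unit of subsidy.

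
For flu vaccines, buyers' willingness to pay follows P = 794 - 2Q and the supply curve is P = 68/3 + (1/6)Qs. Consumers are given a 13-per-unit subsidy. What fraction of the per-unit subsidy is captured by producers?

Producer share = 1/13

Pre-subsidy: 794 - 2Q = 68/3 + (1/6)Q gives Q* = 356 and P* = 82.
With the rebate, buyers effectively pay Pb = Ps − 13, where Ps is the price sellers receive.
On the curves, Pb = 794 - 2Q and Ps = 68/3 + (1/6)Q; the wedge Ps − Pb = 13 gives 68/3 + (1/6)Q − (794 - 2Q) = 13, so Q' = 362.
Then Pb = 794 − 2·362 = 70 and Ps = 68/3 + (1/6)·362 = 83.
Buyers' price falls by P* − Pb = 82 − 70 = 12; sellers' price rises by Ps − P* = 83 − 82 = 1.
So producers capture 1/13 = 1/13 of each unit of subsidy.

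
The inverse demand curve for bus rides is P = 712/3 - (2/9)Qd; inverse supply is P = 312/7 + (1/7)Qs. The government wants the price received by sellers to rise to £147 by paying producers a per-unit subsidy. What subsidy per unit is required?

Required subsidy s = £69 per unit

At a seller price of 147, quantity supplied is -312 + 7·147 = 717.
Buyers absorb 717 only when they pay Pb = 712/3 − (2/9)·717 = 78.
s = Ps − Pb = 147 − 78 = 69.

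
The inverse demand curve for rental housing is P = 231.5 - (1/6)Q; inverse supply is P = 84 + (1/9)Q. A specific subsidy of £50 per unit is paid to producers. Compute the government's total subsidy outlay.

Government cost = £35550

Pre-subsidy: 231.5 - (1/6)Q = 84 + (1/9)Q gives Q* = 531 and P* = 143.
With the subsidy, sellers receive Ps = Pb + 50 for each unit, where Pb is the price buyers pay.
On the curves, Pb = 231.5 - (1/6)Q and Ps = 84 + (1/9)Q; the wedge Ps − Pb = 50 gives 84 + (1/9)Q − (231.5 - (1/6)Q) = 50, so Q' = 711.
Then Pb = 231.5 − (1/6)·711 = 113 and Ps = 84 + (1/9)·711 = 163.
Government outlay = subsidy × quantity = 50 × 711 = 35550.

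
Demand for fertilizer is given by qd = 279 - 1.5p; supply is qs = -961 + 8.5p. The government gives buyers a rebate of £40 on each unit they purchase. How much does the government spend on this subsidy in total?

Government cost = £5760

Pre-subsidy: 279 - 1.5p = -961 + 8.5p gives p* = 124, q* = 93.
With the rebate, buyers effectively pay pb = ps − 40, where ps is the price sellers receive.
Demand in terms of ps becomes qd = 279 − 1.5(ps − 40) = 339 - 1.5ps. Setting this equal to supply: 339 - 1.5ps = -961 + 8.5ps, so ps = 130.
Buyers pay pb = 130 − 40 = 90; q' = -961 + 8.5·130 = 144.
Government outlay = subsidy × quantity = 40 × 144 = 5760.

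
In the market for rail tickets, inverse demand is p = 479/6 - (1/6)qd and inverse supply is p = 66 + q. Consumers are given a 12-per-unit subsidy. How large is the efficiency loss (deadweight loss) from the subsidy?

Pre-subsidy: 479/6 - (1/6)q = 66 + q gives q* = 83/7 and p* = 545/7.
With the rebate, buyers effectively pay pb = ps − 12, where ps is the price sellers receive.
On the curves, pb = 479/6 - (1/6)q and ps = 66 + q; the wedge ps − pb = 12 gives 66 + q − (479/6 - (1/6)q) = 12, so q' = 155/7.
Then pb = 479/6 − (1/6)·(155/7) = 533/7 and ps = 66 + 1·(155/7) = 617/7.
The subsidy expands output by 155/7 − 83/7 = 72/7 past the efficient level; on those units the gap between marginal cost and willingness to pay runs from 0 up to 12.
DWL = ½ × 12 × 72/7 = 432/7.

Deadweight loss = 432/7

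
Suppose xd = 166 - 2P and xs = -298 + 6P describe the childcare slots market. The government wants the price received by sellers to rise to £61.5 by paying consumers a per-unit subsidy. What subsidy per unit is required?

Required subsidy s = £14 per unit

At a seller price of 61.5, quantity supplied is -298 + 6·61.5 = 71.
Buyers absorb 71 only when they pay Pb with 166 − 2·Pb = 71, i.e. Pb = 47.5.
s = Ps − Pb = 61.5 − 47.5 = 14.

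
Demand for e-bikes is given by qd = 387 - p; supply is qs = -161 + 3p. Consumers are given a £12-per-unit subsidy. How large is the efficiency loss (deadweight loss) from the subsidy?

Deadweight loss = £54

Pre-subsidy: 387 - p = -161 + 3p gives p* = 137, q* = 250.
With the rebate, buyers effectively pay pb = ps − 12, where ps is the price sellers receive.
Demand in terms of ps becomes qd = 387 − 1(ps − 12) = 399 - ps. Setting this equal to supply: 399 - ps = -161 + 3ps, so ps = 140.
Buyers pay pb = 140 − 12 = 128; q' = -161 + 3·140 = 259.
The subsidy expands output by 259 − 250 = 9 past the efficient level; on those units the gap between marginal cost and willingness to pay runs from 0 up to 12.
DWL = ½ × 12 × 9 = 54.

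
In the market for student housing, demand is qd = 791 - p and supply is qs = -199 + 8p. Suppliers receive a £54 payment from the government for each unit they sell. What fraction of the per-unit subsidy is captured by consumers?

Pre-subsidy: 791 - p = -199 + 8p gives p* = 110, q* = 681.
With the subsidy, sellers receive ps = pb + 54 for each unit, where pb is the price buyers pay.
Supply in terms of pb becomes qs = -199 + 8(pb + 54) = 233 + 8pb. Setting this equal to demand: 791 - pb = 233 + 8pb, so pb = 62.
Sellers receive ps = 62 + 54 = 116; q' = 791 − 1·62 = 729.
Buyers' price falls by p* − pb = 110 − 62 = 48; sellers' price rises by ps − p* = 116 − 110 = 6.
So consumers capture 48/54 = 8/9 of each unit of subsidy.

Consumer share = 8/9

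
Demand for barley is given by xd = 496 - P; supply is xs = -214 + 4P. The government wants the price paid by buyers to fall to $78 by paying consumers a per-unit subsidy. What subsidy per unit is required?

At a buyer price of 78, quantity demanded is 496 − 1·78 = 418.
Sellers supply 418 only when they receive Ps with -214 + 4·Ps = 418, i.e. Ps = 158.
s = Ps − Pb = 158 − 78 = 80.

Required subsidy s = $80 per unit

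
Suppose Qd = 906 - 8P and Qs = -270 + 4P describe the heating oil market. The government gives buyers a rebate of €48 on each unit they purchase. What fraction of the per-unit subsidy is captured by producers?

Pre-subsidy: 906 - 8P = -270 + 4P gives P* = 98, Q* = 122.
With the rebate, buyers effectively pay Pb = Ps − 48, where Ps is the price sellers receive.
Demand in terms of Ps becomes Qd = 906 − 8(Ps − 48) = 1290 - 8Ps. Setting this equal to supply: 1290 - 8Ps = -270 + 4Ps, so Ps = 130.
Buyers pay Pb = 130 − 48 = 82; Q' = -270 + 4·130 = 250.
Buyers' price falls by P* − Pb = 98 − 82 = 16; sellers' price rises by Ps − P* = 130 − 98 = 32.
So producers capture 32/48 = 2/3 of each unit of subsidy.

Producer share = 2/3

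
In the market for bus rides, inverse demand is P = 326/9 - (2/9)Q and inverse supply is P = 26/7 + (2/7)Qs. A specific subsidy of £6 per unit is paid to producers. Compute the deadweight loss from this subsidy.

Pre-subsidy: 326/9 - (2/9)Q = 26/7 + (2/7)Q gives Q* = 64 and P* = 22.
With the subsidy, sellers receive Ps = Pb + 6 for each unit, where Pb is the price buyers pay.
On the curves, Pb = 326/9 - (2/9)Q and Ps = 26/7 + (2/7)Q; the wedge Ps − Pb = 6 gives 26/7 + (2/7)Q − (326/9 - (2/9)Q) = 6, so Q' = 75.8125.
Then Pb = 326/9 − (2/9)·75.8125 = 19.375 and Ps = 26/7 + (2/7)·75.8125 = 25.375.
The subsidy expands output by 75.8125 − 64 = 11.8125 past the efficient level; on those units the gap between marginal cost and willingness to pay runs from 0 up to 6.
DWL = ½ × 6 × 11.8125 = 35.4375.

Deadweight loss = £35.4375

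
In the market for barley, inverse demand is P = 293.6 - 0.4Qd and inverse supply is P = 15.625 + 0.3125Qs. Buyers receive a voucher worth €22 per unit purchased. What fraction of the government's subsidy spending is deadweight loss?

Pre-subsidy: 293.6 - 0.4Q = 15.625 + 0.3125Q gives Q* = 22238/57 and P* = 7840/57.
With the rebate, buyers effectively pay Pb = Ps − 22, where Ps is the price sellers receive.
On the curves, Pb = 293.6 - 0.4Q and Ps = 15.625 + 0.3125Q; the wedge Ps − Pb = 22 gives 15.625 + 0.3125Q − (293.6 - 0.4Q) = 22, so Q' = 23998/57.
Then Pb = 293.6 − 0.4·(23998/57) = 7136/57 and Ps = 15.625 + 0.3125·(23998/57) = 8390/57.
ΔCS = ½(22238/57 + 23998/57)(7840/57 − 7136/57) = 5425024/1083; ΔPS = ½(22238/57 + 23998/57)(8390/57 − 7840/57) = 4238300/1083.
Government spending = 22 × 23998/57 = 527956/57.
DWL = ½ × 22 × (23998/57 − 22238/57) = 19360/57; fraction = (19360/57) / (527956/57) = 440/11999.

DWL / government spending = 440/11999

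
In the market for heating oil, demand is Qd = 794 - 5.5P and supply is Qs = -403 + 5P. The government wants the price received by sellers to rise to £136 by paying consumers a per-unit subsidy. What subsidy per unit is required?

At a seller price of 136, quantity supplied is -403 + 5·136 = 277.
Buyers absorb 277 only when they pay Pb with 794 − 5.5·Pb = 277, i.e. Pb = 94.
s = Ps − Pb = 136 − 94 = 42.

Required subsidy s = £42 per unit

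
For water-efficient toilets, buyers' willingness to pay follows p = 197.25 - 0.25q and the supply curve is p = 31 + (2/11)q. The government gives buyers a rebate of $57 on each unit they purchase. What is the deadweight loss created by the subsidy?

Pre-subsidy: 197.25 - 0.25q = 31 + (2/11)q gives q* = 385 and p* = 101.
With the rebate, buyers effectively pay pb = ps − 57, where ps is the price sellers receive.
On the curves, pb = 197.25 - 0.25q and ps = 31 + (2/11)q; the wedge ps − pb = 57 gives 31 + (2/11)q − (197.25 - 0.25q) = 57, so q' = 517.
Then pb = 197.25 − 0.25·517 = 68 and ps = 31 + (2/11)·517 = 125.
The subsidy expands output by 517 − 385 = 132 past the efficient level; on those units the gap between marginal cost and willingness to pay runs from 0 up to 57.
DWL = ½ × 57 × 132 = 3762.

Deadweight loss = $3762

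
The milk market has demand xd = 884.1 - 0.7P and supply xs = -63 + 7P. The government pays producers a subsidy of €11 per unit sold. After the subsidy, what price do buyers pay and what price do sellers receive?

Buyers pay €113; sellers receive €124

Pre-subsidy: 884.1 - 0.7P = -63 + 7P gives P* = 123, x* = 798.
With the subsidy, sellers receive Ps = Pb + 11 for each unit, where Pb is the price buyers pay.
Supply in terms of Pb becomes xs = -63 + 7(Pb + 11) = 14 + 7Pb. Setting this equal to demand: 884.1 - 0.7Pb = 14 + 7Pb, so Pb = 113.
Sellers receive Ps = 113 + 11 = 124; x' = 884.1 − 0.7·113 = 805.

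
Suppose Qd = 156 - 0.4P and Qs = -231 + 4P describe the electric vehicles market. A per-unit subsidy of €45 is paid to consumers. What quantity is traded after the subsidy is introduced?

Pre-subsidy: 156 - 0.4P = -231 + 4P gives P* = 1935/22, Q* = 1329/11.
With the rebate, buyers effectively pay Pb = Ps − 45, where Ps is the price sellers receive.
Demand in terms of Ps becomes Qd = 156 − 0.4(Ps − 45) = 174 - 0.4Ps. Setting this equal to supply: 174 - 0.4Ps = -231 + 4Ps, so Ps = 2025/22.
Buyers pay Pb = 2025/22 − 45 = 1035/22; Q' = -231 + 4·(2025/22) = 1509/11.

Q' = 1509/11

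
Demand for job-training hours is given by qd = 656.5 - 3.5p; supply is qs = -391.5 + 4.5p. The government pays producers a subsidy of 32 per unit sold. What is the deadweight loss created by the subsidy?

Deadweight loss = 1008

Pre-subsidy: 656.5 - 3.5p = -391.5 + 4.5p gives p* = 131, q* = 198.
With the subsidy, sellers receive ps = pb + 32 for each unit, where pb is the price buyers pay.
Supply in terms of pb becomes qs = -391.5 + 4.5(pb + 32) = -247.5 + 4.5pb. Setting this equal to demand: 656.5 - 3.5pb = -247.5 + 4.5pb, so pb = 113.
Sellers receive ps = 113 + 32 = 145; q' = 656.5 − 3.5·113 = 261.
The subsidy expands output by 261 − 198 = 63 past the efficient level; on those units the gap between marginal cost and willingness to pay runs from 0 up to 32.
DWL = ½ × 32 × 63 = 1008.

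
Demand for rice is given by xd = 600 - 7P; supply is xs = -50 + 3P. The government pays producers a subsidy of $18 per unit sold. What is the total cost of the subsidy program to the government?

Government cost = $3290.4

Pre-subsidy: 600 - 7P = -50 + 3P gives P* = 65, x* = 145.
With the subsidy, sellers receive Ps = Pb + 18 for each unit, where Pb is the price buyers pay.
Supply in terms of Pb becomes xs = -50 + 3(Pb + 18) = 4 + 3Pb. Setting this equal to demand: 600 - 7Pb = 4 + 3Pb, so Pb = 59.6.
Sellers receive Ps = 59.6 + 18 = 77.6; x' = 600 − 7·59.6 = 182.8.
Government outlay = subsidy × quantity = 18 × 182.8 = 3290.4.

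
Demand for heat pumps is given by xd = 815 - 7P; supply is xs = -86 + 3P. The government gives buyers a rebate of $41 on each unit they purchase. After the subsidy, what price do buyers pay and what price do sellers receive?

Buyers pay $77.8; sellers receive $118.8

Pre-subsidy: 815 - 7P = -86 + 3P gives P* = 90.1, x* = 184.3.
With the rebate, buyers effectively pay Pb = Ps − 41, where Ps is the price sellers receive.
Demand in terms of Ps becomes xd = 815 − 7(Ps − 41) = 1102 - 7Ps. Setting this equal to supply: 1102 - 7Ps = -86 + 3Ps, so Ps = 118.8.
Buyers pay Pb = 118.8 − 41 = 77.8; x' = -86 + 3·118.8 = 270.4.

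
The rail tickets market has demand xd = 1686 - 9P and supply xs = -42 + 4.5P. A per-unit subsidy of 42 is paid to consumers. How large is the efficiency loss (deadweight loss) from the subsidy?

Deadweight loss = 2646

Pre-subsidy: 1686 - 9P = -42 + 4.5P gives P* = 128, x* = 534.
With the rebate, buyers effectively pay Pb = Ps − 42, where Ps is the price sellers receive.
Demand in terms of Ps becomes xd = 1686 − 9(Ps − 42) = 2064 - 9Ps. Setting this equal to supply: 2064 - 9Ps = -42 + 4.5Ps, so Ps = 156.
Buyers pay Pb = 156 − 42 = 114; x' = -42 + 4.5·156 = 660.
The subsidy expands output by 660 − 534 = 126 past the efficient level; on those units the gap between marginal cost and willingness to pay runs from 0 up to 42.
DWL = ½ × 42 × 126 = 2646.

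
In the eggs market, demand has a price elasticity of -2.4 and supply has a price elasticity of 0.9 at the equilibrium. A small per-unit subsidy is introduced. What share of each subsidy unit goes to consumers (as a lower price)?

Consumer share = 3/11

For a small subsidy around the equilibrium, the benefit split depends on the relative slopes, which at a point are proportional to the elasticities.
Buyer share = εs/(εs + |εd|) = 0.9/(0.9 + 2.4) = 3/11; seller share = |εd|/(εs + |εd|) = 8/11.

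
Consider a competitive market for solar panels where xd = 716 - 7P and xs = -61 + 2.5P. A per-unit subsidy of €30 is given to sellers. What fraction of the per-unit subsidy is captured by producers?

Producer share = 14/19

Pre-subsidy: 716 - 7P = -61 + 2.5P gives P* = 1554/19, x* = 2726/19.
With the subsidy, sellers receive Ps = Pb + 30 for each unit, where Pb is the price buyers pay.
Supply in terms of Pb becomes xs = -61 + 2.5(Pb + 30) = 14 + 2.5Pb. Setting this equal to demand: 716 - 7Pb = 14 + 2.5Pb, so Pb = 1404/19.
Sellers receive Ps = 1404/19 + 30 = 1974/19; x' = 716 − 7·(1404/19) = 3776/19.
Buyers' price falls by P* − Pb = 1554/19 − 1404/19 = 150/19; sellers' price rises by Ps − P* = 1974/19 − 1554/19 = 420/19.
So producers capture (420/19)/30 = 14/19 of each unit of subsidy.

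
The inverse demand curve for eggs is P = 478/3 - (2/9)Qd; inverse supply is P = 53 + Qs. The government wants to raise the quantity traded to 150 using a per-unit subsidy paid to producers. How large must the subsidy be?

Required subsidy s = 77 per unit

At Q = 150, from the demand curve buyers pay Pb = 478/3 − (2/9)·150 = 126; from the supply curve sellers need Ps = 53 + 1·150 = 203.
The subsidy must fill the gap: s = Ps − Pb = 203 − 126 = 77.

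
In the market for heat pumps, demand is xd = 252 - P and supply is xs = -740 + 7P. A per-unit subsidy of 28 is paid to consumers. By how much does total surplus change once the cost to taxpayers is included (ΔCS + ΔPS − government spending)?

Pre-subsidy: 252 - P = -740 + 7P gives P* = 124, x* = 128.
With the rebate, buyers effectively pay Pb = Ps − 28, where Ps is the price sellers receive.
Demand in terms of Ps becomes xd = 252 − 1(Ps − 28) = 280 - Ps. Setting this equal to supply: 280 - Ps = -740 + 7Ps, so Ps = 127.5.
Buyers pay Pb = 127.5 − 28 = 99.5; x' = -740 + 7·127.5 = 152.5.
ΔCS = ½(128 + 152.5)(124 − 99.5) = 3436.125; ΔPS = ½(128 + 152.5)(127.5 − 124) = 490.875.
Government spending = 28 × 152.5 = 4270.
Net change = 3436.125 + 490.875 − 4270 = -343. The loss equals the DWL triangle ½·28·24.5.

Net change in total surplus = -343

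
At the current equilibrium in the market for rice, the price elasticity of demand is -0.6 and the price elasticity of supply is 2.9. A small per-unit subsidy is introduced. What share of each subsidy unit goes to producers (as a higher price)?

Producer share = 6/35

For a small subsidy around the equilibrium, the benefit split depends on the relative slopes, which at a point are proportional to the elasticities.
Buyer share = εs/(εs + |εd|) = 2.9/(2.9 + 0.6) = 29/35; seller share = |εd|/(εs + |εd|) = 6/35.
So producers capture 6/35 of the subsidy.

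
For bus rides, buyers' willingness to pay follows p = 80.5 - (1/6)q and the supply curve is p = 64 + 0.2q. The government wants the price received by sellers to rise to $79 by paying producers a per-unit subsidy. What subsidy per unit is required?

At a seller price of 79, quantity supplied is -320 + 5·79 = 75.
Buyers absorb 75 only when they pay pb = 80.5 − (1/6)·75 = 68.
s = ps − pb = 79 − 68 = 11.

Required subsidy s = $11 per unit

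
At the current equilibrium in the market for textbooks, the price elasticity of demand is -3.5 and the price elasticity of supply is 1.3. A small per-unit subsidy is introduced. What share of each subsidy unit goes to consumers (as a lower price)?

For a small subsidy around the equilibrium, the benefit split depends on the relative slopes, which at a point are proportional to the elasticities.
Buyer share = εs/(εs + |εd|) = 1.3/(1.3 + 3.5) = 13/48; seller share = |εd|/(εs + |εd|) = 35/48.

Consumer share = 13/48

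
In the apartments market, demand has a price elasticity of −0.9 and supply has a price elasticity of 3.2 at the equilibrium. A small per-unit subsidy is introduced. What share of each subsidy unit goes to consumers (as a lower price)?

For a small subsidy around the equilibrium, the benefit split depends on the relative slopes, which at a point are proportional to the elasticities.
Buyer share = εs/(εs + |εd|) = 3.2/(3.2 + 0.9) = 32/41; seller share = |εd|/(εs + |εd|) = 9/41.

Consumer share = 32/41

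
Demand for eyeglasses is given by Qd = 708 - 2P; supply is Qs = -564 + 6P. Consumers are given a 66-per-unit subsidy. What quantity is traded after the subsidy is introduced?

Pre-subsidy: 708 - 2P = -564 + 6P gives P* = 159, Q* = 390.
With the rebate, buyers effectively pay Pb = Ps − 66, where Ps is the price sellers receive.
Demand in terms of Ps becomes Qd = 708 − 2(Ps − 66) = 840 - 2Ps. Setting this equal to supply: 840 - 2Ps = -564 + 6Ps, so Ps = 175.5.
Buyers pay Pb = 175.5 − 66 = 109.5; Q' = -564 + 6·175.5 = 489.

Q' = 489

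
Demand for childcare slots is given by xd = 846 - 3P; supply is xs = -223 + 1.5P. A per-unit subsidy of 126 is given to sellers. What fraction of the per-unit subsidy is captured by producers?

Pre-subsidy: 846 - 3P = -223 + 1.5P gives P* = 2138/9, x* = 400/3.
With the subsidy, sellers receive Ps = Pb + 126 for each unit, where Pb is the price buyers pay.
Supply in terms of Pb becomes xs = -223 + 1.5(Pb + 126) = -34 + 1.5Pb. Setting this equal to demand: 846 - 3Pb = -34 + 1.5Pb, so Pb = 1760/9.
Sellers receive Ps = 1760/9 + 126 = 2894/9; x' = 846 − 3·(1760/9) = 778/3.
Buyers' price falls by P* − Pb = 2138/9 − 1760/9 = 42; sellers' price rises by Ps − P* = 2894/9 − 2138/9 = 84.
So producers capture 84/126 = 2/3 of each unit of subsidy.

Producer share = 2/3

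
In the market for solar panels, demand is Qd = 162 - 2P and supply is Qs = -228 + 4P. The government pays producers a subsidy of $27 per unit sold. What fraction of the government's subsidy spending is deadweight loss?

Pre-subsidy: 162 - 2P = -228 + 4P gives P* = 65, Q* = 32.
With the subsidy, sellers receive Ps = Pb + 27 for each unit, where Pb is the price buyers pay.
Supply in terms of Pb becomes Qs = -228 + 4(Pb + 27) = -120 + 4Pb. Setting this equal to demand: 162 - 2Pb = -120 + 4Pb, so Pb = 47.
Sellers receive Ps = 47 + 27 = 74; Q' = 162 − 2·47 = 68.
ΔCS = ½(32 + 68)(65 − 47) = 900; ΔPS = ½(32 + 68)(74 − 65) = 450.
Government spending = 27 × 68 = 1836.
DWL = ½ × 27 × (68 − 32) = 486; fraction = 486 / 1836 = 9/34.

DWL / government spending = 9/34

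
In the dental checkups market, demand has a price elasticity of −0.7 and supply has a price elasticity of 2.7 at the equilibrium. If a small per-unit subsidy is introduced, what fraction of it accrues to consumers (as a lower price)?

Consumer share = 27/34

For a small subsidy around the equilibrium, the benefit split depends on the relative slopes, which at a point are proportional to the elasticities.
Buyer share = εs/(εs + |εd|) = 2.7/(2.7 + 0.7) = 27/34; seller share = |εd|/(εs + |εd|) = 7/34.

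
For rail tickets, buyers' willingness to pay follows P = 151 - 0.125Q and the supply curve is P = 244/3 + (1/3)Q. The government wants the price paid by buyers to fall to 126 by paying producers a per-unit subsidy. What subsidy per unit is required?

At a buyer price of 126, quantity demanded is 1208 − 8·126 = 200.
Sellers supply 200 only when they receive Ps = 244/3 + (1/3)·200 = 148.
s = Ps − Pb = 148 − 126 = 22.

Required subsidy s = 22 per unit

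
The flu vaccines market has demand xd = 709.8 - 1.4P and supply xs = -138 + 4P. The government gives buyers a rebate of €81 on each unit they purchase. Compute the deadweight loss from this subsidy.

Pre-subsidy: 709.8 - 1.4P = -138 + 4P gives P* = 157, x* = 490.
With the rebate, buyers effectively pay Pb = Ps − 81, where Ps is the price sellers receive.
Demand in terms of Ps becomes xd = 709.8 − 1.4(Ps − 81) = 823.2 - 1.4Ps. Setting this equal to supply: 823.2 - 1.4Ps = -138 + 4Ps, so Ps = 178.
Buyers pay Pb = 178 − 81 = 97; x' = -138 + 4·178 = 574.
The subsidy expands output by 574 − 490 = 84 past the efficient level; on those units the gap between marginal cost and willingness to pay runs from 0 up to 81.
DWL = ½ × 81 × 84 = 3402.

Deadweight loss = €3402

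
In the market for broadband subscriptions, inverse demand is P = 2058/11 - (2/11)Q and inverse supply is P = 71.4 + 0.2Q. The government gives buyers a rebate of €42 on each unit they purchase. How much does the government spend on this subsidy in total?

Pre-subsidy: 2058/11 - (2/11)Q = 71.4 + 0.2Q gives Q* = 303 and P* = 132.
With the rebate, buyers effectively pay Pb = Ps − 42, where Ps is the price sellers receive.
On the curves, Pb = 2058/11 - (2/11)Q and Ps = 71.4 + 0.2Q; the wedge Ps − Pb = 42 gives 71.4 + 0.2Q − (2058/11 - (2/11)Q) = 42, so Q' = 413.
Then Pb = 2058/11 − (2/11)·413 = 112 and Ps = 71.4 + 0.2·413 = 154.
Government outlay = subsidy × quantity = 42 × 413 = 17346.

Government cost = €17346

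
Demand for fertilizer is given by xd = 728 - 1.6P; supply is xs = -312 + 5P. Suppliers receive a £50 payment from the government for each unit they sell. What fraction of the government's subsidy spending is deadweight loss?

Pre-subsidy: 728 - 1.6P = -312 + 5P gives P* = 5200/33, x* = 15704/33.
With the subsidy, sellers receive Ps = Pb + 50 for each unit, where Pb is the price buyers pay.
Supply in terms of Pb becomes xs = -312 + 5(Pb + 50) = -62 + 5Pb. Setting this equal to demand: 728 - 1.6Pb = -62 + 5Pb, so Pb = 3950/33.
Sellers receive Ps = 3950/33 + 50 = 5600/33; x' = 728 − 1.6·(3950/33) = 17704/33.
ΔCS = ½(15704/33 + 17704/33)(5200/33 − 3950/33) = 2320000/121; ΔPS = ½(15704/33 + 17704/33)(5600/33 − 5200/33) = 742400/121.
Government spending = 50 × 17704/33 = 885200/33.
DWL = ½ × 50 × (17704/33 − 15704/33) = 50000/33; fraction = (50000/33) / (885200/33) = 125/2213.

DWL / government spending = 125/2213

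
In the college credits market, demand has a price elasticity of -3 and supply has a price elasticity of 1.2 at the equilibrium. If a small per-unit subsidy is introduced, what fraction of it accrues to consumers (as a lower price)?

For a small subsidy around the equilibrium, the benefit split depends on the relative slopes, which at a point are proportional to the elasticities.
Buyer share = εs/(εs + |εd|) = 1.2/(1.2 + 3) = 2/7; seller share = |εd|/(εs + |εd|) = 5/7.

Consumer share = 2/7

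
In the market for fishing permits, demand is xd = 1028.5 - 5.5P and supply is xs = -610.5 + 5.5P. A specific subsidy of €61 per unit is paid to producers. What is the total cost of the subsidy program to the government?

Government cost = €22981.75

Pre-subsidy: 1028.5 - 5.5P = -610.5 + 5.5P gives P* = 149, x* = 209.
With the subsidy, sellers receive Ps = Pb + 61 for each unit, where Pb is the price buyers pay.
Supply in terms of Pb becomes xs = -610.5 + 5.5(Pb + 61) = -275 + 5.5Pb. Setting this equal to demand: 1028.5 - 5.5Pb = -275 + 5.5Pb, so Pb = 118.5.
Sellers receive Ps = 118.5 + 61 = 179.5; x' = 1028.5 − 5.5·118.5 = 376.75.
Government outlay = subsidy × quantity = 61 × 376.75 = 22981.75.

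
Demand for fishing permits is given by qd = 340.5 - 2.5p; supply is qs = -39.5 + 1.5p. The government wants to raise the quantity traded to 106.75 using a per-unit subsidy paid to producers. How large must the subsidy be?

Required subsidy s = 4 per unit

At q = 106.75, invert demand for the buyer price: pb = (340.5 − 106.75)/2.5 = 93.5; invert supply for the seller price: ps = (106.75 − (-39.5))/1.5 = 97.5.
The subsidy must fill the gap: s = ps − pb = 97.5 − 93.5 = 4.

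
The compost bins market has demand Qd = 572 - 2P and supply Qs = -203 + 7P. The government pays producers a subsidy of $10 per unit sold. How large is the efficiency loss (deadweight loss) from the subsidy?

Deadweight loss = 700/9

Pre-subsidy: 572 - 2P = -203 + 7P gives P* = 775/9, Q* = 3598/9.
With the subsidy, sellers receive Ps = Pb + 10 for each unit, where Pb is the price buyers pay.
Supply in terms of Pb becomes Qs = -203 + 7(Pb + 10) = -133 + 7Pb. Setting this equal to demand: 572 - 2Pb = -133 + 7Pb, so Pb = 235/3.
Sellers receive Ps = 235/3 + 10 = 265/3; Q' = 572 − 2·(235/3) = 1246/3.
The subsidy expands output by 1246/3 − 3598/9 = 140/9 past the efficient level; on those units the gap between marginal cost and willingness to pay runs from 0 up to 10.
DWL = ½ × 10 × 140/9 = 700/9.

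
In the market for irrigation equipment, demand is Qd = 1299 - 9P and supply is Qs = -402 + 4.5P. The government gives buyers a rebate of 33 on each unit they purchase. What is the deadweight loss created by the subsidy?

Deadweight loss = 1633.5

Pre-subsidy: 1299 - 9P = -402 + 4.5P gives P* = 126, Q* = 165.
With the rebate, buyers effectively pay Pb = Ps − 33, where Ps is the price sellers receive.
Demand in terms of Ps becomes Qd = 1299 − 9(Ps − 33) = 1596 - 9Ps. Setting this equal to supply: 1596 - 9Ps = -402 + 4.5Ps, so Ps = 148.
Buyers pay Pb = 148 − 33 = 115; Q' = -402 + 4.5·148 = 264.
The subsidy expands output by 264 − 165 = 99 past the efficient level; on those units the gap between marginal cost and willingness to pay runs from 0 up to 33.
DWL = ½ × 33 × 99 = 1633.5.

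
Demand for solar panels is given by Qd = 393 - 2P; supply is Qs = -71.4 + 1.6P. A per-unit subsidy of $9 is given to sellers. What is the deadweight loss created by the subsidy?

Deadweight loss = $36

Pre-subsidy: 393 - 2P = -71.4 + 1.6P gives P* = 129, Q* = 135.
With the subsidy, sellers receive Ps = Pb + 9 for each unit, where Pb is the price buyers pay.
Supply in terms of Pb becomes Qs = -71.4 + 1.6(Pb + 9) = -57 + 1.6Pb. Setting this equal to demand: 393 - 2Pb = -57 + 1.6Pb, so Pb = 125.
Sellers receive Ps = 125 + 9 = 134; Q' = 393 − 2·125 = 143.
The subsidy expands output by 143 − 135 = 8 past the efficient level; on those units the gap between marginal cost and willingness to pay runs from 0 up to 9.
DWL = ½ × 9 × 8 = 36.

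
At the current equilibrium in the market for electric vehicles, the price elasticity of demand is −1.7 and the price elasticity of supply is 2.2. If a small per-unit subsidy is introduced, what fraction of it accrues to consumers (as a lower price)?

Consumer share = 22/39

For a small subsidy around the equilibrium, the benefit split depends on the relative slopes, which at a point are proportional to the elasticities.
Buyer share = εs/(εs + |εd|) = 2.2/(2.2 + 1.7) = 22/39; seller share = |εd|/(εs + |εd|) = 17/39.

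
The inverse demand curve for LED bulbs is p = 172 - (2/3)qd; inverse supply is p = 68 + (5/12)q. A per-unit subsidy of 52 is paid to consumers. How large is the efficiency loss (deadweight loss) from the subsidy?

Deadweight loss = 1248

Pre-subsidy: 172 - (2/3)q = 68 + (5/12)q gives q* = 96 and p* = 108.
With the rebate, buyers effectively pay pb = ps − 52, where ps is the price sellers receive.
On the curves, pb = 172 - (2/3)q and ps = 68 + (5/12)q; the wedge ps − pb = 52 gives 68 + (5/12)q − (172 - (2/3)q) = 52, so q' = 144.
Then pb = 172 − (2/3)·144 = 76 and ps = 68 + (5/12)·144 = 128.
The subsidy expands output by 144 − 96 = 48 past the efficient level; on those units the gap between marginal cost and willingness to pay runs from 0 up to 52.
DWL = ½ × 52 × 48 = 1248.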